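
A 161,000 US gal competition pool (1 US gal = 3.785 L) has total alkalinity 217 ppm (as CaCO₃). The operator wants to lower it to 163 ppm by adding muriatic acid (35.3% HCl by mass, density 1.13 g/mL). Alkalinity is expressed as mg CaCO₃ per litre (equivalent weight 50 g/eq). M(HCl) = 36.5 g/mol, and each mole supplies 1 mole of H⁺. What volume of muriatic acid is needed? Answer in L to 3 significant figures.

Volume: 161,000 US gal × 3.785 L/gal = 609,385 L.
Alkalinity to neutralize: (217 − 163) = 54 mg/L as CaCO₃ × 609,385 L = 32,910 g as CaCO₃.
Equivalents of H⁺ required: 32,910 ÷ 50 g/eq = 658.1 eq = 658.1 mol HCl.
Mass of HCl: 658.1 × 36.5 = 24,020 g.
Mass of 35.3% solution: 24,020 / 0.353 = 68,050 g.
Volume: 68,050 g ÷ 1.13 g/mL = 60,220 mL.

60.2 L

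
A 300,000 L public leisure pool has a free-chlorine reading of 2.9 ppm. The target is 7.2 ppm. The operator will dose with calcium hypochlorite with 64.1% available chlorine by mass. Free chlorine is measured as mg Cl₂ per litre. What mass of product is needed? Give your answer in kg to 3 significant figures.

Chlorine deficit: 7.2 − 2.9 = 4.3 ppm = 4.3 mg/L as Cl₂.
Cl₂ equivalent needed: 4.3 mg/L × 300,000 L = 1,290,000 mg = 1290 g.
Product at 64.1% available chlorine: 1290 / 0.641 = 2012 g.

2.01 kg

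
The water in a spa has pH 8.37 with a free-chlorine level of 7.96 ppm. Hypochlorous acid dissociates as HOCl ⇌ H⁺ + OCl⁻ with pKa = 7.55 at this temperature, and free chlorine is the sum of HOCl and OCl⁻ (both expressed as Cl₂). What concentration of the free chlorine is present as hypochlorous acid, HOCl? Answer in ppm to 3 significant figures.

[OCl⁻]/[HOCl] = 10^(pH − pKa) = 10^(8.37 − 7.55) = 10^0.82 = 6.607.
Fraction as HOCl = 1 / (1 + 6.607) = 0.1315.
HOCl = 0.1315 × 7.96 ppm = 1.046 ppm.

1.05 ppm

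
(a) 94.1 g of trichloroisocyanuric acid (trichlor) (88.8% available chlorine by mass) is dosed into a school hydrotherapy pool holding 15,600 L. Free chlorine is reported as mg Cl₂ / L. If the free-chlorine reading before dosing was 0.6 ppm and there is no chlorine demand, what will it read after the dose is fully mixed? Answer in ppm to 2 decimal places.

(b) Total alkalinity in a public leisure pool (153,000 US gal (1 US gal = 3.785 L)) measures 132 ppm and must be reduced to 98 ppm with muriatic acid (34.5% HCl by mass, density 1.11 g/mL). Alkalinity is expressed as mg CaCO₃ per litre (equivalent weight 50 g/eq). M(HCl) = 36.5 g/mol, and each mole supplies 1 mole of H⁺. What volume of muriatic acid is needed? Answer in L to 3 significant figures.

(a) 5.96 ppm; (b) 37.5 L

(a) Available chlorine delivered: 94.1 g × 0.888 = 83.56 g as Cl₂.
(a) Concentration rise: 83.56 g / 15,600 L = 5.356 mg/L = 5.36 ppm.
(a) Final FC: 0.6 + 5.36 = 5.96 ppm.

(b) Volume: 153,000 US gal × 3.785 L/gal = 579,105 L.
(b) Alkalinity to neutralize: (132 − 98) = 34 mg/L as CaCO₃ × 579,105 L = 19,690 g as CaCO₃.
(b) Equivalents of H⁺ required: 19,690 ÷ 50 g/eq = 393.8 eq = 393.8 mol HCl.
(b) Mass of HCl: 393.8 × 36.5 = 14,370 g.
(b) Mass of 34.5% solution: 14,370 / 0.345 = 41,660 g.
(b) Volume: 41,660 g ÷ 1.11 g/mL = 37,530 mL.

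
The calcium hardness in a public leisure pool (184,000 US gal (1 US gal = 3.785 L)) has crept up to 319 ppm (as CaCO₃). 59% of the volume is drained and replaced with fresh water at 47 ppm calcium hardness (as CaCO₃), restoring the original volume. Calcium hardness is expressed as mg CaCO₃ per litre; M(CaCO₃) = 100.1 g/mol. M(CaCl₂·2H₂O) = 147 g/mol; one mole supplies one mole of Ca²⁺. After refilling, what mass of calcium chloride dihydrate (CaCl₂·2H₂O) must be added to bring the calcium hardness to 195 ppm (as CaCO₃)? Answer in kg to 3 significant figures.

37.3 kg

Volume: 184,000 US gal × 3.785 L/gal = 696,440 L.
After draining 59% and refilling: 319 × 0.41 + 47 × 0.59 = 158.52 ppm.
Deficit to target: 195 − 158.52 = 36.48 mg/L.
As CaCO₃: 36.48 mg/L × 696,440 L = 25,410 g; ÷ 100.1 = 253.8 mol Ca²⁺.
Mass: 253.8 × 147 = 37,310 g.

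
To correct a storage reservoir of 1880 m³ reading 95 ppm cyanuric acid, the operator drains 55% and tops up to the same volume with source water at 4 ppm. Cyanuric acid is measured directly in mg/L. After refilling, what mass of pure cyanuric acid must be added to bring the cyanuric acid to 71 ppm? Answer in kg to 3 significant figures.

49.0 kg

Volume: 1880 m³ = 1,880,000 L.
After draining 55% and refilling: 95 × 0.45 + 4 × 0.55 = 44.95 ppm.
Deficit to target: 71 − 44.95 = 26.05 mg/L.
Mass: 26.05 mg/L × 1,880,000 L = 48,970 g cyanuric acid.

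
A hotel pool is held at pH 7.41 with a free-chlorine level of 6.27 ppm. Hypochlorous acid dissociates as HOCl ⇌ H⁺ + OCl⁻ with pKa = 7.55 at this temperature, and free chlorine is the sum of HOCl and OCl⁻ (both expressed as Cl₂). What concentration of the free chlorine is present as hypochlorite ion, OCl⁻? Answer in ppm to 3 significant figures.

[OCl⁻]/[HOCl] = 10^(pH − pKa) = 10^(7.41 − 7.55) = 10^-0.14 = 0.7244.
Fraction as HOCl = 1 / (1 + 0.7244) = 0.5799.
OCl⁻ = (1 − 0.5799) × 6.27 ppm = 2.634 ppm.

2.63 ppm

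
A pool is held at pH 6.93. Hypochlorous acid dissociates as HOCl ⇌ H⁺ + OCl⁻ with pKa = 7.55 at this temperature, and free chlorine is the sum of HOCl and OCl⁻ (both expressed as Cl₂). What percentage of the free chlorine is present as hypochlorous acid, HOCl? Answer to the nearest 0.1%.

80.7%

[OCl⁻]/[HOCl] = 10^(pH − pKa) = 10^(6.93 − 7.55) = 10^-0.62 = 0.2399.
Fraction as HOCl = 1 / (1 + 0.2399) = 0.8065.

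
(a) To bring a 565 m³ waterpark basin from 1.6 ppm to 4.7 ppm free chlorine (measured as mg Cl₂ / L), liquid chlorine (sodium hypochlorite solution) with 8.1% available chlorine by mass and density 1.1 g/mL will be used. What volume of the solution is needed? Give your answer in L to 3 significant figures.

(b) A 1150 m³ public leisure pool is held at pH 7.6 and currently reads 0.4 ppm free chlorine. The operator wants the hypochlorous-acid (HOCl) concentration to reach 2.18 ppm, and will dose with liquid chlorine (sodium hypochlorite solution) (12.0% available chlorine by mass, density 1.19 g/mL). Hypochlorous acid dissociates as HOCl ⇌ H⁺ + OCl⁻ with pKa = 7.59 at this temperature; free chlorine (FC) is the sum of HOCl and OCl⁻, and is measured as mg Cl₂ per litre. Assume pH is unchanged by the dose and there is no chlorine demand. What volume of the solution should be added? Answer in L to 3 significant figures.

(a) Volume: 565 m³ = 565,000 L.
(a) Chlorine deficit: 4.7 − 1.6 = 3.1 ppm = 3.1 mg/L as Cl₂.
(a) Cl₂ equivalent needed: 3.1 mg/L × 565,000 L = 1,752,000 mg = 1752 g.
(a) Product at 8.1% available chlorine: 1752 / 0.081 = 21,620 g.
(a) Volume at density 1.1 g/mL: 21,620 g ÷ 1.1 g/mL = 19,660 mL.

(b) Volume: 1150 m³ = 1,150,000 L.
(b) [OCl⁻]/[HOCl] = 10^(pH − pKa) = 10^(7.6 − 7.59) = 1.023; fraction as HOCl = 1/(1 + 1.023) = 0.4942.
(b) Free chlorine required for 2.18 ppm HOCl: 2.18 / 0.4942 = 4.411 ppm.
(b) FC to add: 4.411 − 0.4 = 4.011 mg/L as Cl₂.
(b) Cl₂ equivalent: 4.011 mg/L × 1,150,000 L = 4612 g.
(b) Product at 12.0% available Cl: 4612 / 0.12 = 38,440 g.
(b) Volume: 38,440 g ÷ 1.19 g/mL = 32,300 mL.

(a) 19.7 L; (b) 32.3 L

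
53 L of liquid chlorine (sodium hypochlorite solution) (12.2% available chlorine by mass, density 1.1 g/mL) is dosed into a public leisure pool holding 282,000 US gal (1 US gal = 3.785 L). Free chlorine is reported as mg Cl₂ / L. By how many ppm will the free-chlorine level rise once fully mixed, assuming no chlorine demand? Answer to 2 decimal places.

Volume: 282,000 US gal × 3.785 L/gal = 1,067,370 L.
Mass of solution: 53 L × 1000 mL/L × 1.1 g/mL = 58,300 g.
Available chlorine delivered: 58,300 g × 0.122 = 7113 g as Cl₂.
Concentration rise: 7113 g / 1,067,370 L = 6.664 mg/L = 6.66 ppm.

6.66 ppm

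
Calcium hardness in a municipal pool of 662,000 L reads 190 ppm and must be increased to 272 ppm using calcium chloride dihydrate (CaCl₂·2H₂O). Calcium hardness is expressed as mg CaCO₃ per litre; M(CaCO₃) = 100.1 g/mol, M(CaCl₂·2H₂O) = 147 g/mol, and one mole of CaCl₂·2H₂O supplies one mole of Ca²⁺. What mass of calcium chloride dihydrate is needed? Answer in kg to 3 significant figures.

Hardness to add: (272 − 190) = 82 mg/L as CaCO₃ × 662,000 L = 54,280 g as CaCO₃.
Moles of Ca²⁺ (1 mol Ca²⁺ ≡ 1 mol CaCO₃): 54,280 / 100.1 g/mol = 542.3 mol.
Mass of CaCl₂·2H₂O: 542.3 × 147 = 79,720 g.

79.7 kg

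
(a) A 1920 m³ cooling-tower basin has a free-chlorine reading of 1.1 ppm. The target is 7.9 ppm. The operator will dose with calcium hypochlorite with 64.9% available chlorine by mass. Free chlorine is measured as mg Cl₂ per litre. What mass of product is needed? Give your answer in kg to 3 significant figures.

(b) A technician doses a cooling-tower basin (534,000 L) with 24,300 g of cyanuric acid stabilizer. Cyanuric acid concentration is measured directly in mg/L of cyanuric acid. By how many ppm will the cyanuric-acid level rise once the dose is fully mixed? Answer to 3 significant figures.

(a) 20.1 kg; (b) 45.5 ppm

(a) Volume: 1920 m³ = 1,920,000 L.
(a) Chlorine deficit: 7.9 − 1.1 = 6.8 ppm = 6.8 mg/L as Cl₂.
(a) Cl₂ equivalent needed: 6.8 mg/L × 1,920,000 L = 13,060,000 mg = 13,060 g.
(a) Product at 64.9% available chlorine: 13,060 / 0.649 = 20,120 g.

(b) Rise: 24,300 g / 534,000 L × 1000 = 45.51 mg/L.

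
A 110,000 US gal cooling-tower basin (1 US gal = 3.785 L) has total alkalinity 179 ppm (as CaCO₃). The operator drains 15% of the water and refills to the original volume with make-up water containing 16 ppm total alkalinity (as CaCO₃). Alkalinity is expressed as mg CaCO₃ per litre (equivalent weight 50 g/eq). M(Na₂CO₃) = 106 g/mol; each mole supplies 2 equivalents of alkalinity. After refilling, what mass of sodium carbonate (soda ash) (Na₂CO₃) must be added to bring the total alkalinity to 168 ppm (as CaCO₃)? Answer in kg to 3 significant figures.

Volume: 110,000 US gal × 3.785 L/gal = 416,350 L.
After draining 15% and refilling: 179 × 0.85 + 16 × 0.15 = 154.55 ppm.
Deficit to target: 168 − 154.55 = 13.45 mg/L.
As CaCO₃: 13.45 mg/L × 416,350 L = 5600 g; ÷ 50 g/eq ÷ 2 = 56 mol Na₂CO₃.
Mass: 56 × 106 = 5936 g.

5.94 kg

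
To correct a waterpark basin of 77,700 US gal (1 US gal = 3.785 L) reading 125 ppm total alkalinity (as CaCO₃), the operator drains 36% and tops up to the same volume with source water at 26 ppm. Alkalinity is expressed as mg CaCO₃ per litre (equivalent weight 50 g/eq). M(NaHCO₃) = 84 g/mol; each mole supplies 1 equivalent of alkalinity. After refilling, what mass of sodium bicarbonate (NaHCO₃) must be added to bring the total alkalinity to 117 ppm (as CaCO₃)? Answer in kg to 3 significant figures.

Volume: 77,700 US gal × 3.785 L/gal = 294,094 L.
After draining 36% and refilling: 125 × 0.64 + 26 × 0.36 = 89.36 ppm.
Deficit to target: 117 − 89.36 = 27.64 mg/L.
As CaCO₃: 27.64 mg/L × 294,094 L = 8129 g; ÷ 50 g/eq ÷ 1 = 162.6 mol NaHCO₃.
Mass: 162.6 × 84 = 13,660 g.

13.7 kg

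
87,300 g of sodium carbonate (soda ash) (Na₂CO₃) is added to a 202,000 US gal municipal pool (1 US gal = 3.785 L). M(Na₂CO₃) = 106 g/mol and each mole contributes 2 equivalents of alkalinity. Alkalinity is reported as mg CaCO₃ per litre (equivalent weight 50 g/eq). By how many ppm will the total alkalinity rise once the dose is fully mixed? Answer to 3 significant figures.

108 ppm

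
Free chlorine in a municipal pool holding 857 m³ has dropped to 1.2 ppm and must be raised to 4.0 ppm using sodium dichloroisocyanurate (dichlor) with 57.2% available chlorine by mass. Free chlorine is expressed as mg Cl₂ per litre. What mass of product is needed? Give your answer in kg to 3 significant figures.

4.20 kg

Volume: 857 m³ = 857,000 L.
Chlorine deficit: 4.0 − 1.2 = 2.8 ppm = 2.8 mg/L as Cl₂.
Cl₂ equivalent needed: 2.8 mg/L × 857,000 L = 2,400,000 mg = 2400 g.
Product at 57.2% available chlorine: 2400 / 0.572 = 4195 g.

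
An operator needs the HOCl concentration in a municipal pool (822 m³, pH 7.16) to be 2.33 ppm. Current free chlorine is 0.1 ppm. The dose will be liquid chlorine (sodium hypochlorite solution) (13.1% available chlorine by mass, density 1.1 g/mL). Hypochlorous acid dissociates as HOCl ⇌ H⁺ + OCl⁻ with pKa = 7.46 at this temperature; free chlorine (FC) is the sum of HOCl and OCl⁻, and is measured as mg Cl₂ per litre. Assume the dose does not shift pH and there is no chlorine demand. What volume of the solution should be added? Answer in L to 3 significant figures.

19.4 L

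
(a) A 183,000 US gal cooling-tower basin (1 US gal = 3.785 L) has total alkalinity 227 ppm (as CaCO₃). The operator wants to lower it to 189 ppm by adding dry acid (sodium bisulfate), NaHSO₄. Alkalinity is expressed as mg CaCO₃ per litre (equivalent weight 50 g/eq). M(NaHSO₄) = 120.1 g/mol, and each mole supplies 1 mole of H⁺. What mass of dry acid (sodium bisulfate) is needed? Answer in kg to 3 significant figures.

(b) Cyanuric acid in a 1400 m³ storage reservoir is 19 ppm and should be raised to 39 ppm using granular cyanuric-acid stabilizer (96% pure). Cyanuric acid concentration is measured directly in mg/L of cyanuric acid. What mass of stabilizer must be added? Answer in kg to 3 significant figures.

(a) Volume: 183,000 US gal × 3.785 L/gal = 692,655 L.
(a) Alkalinity to neutralize: (227 − 189) = 38 mg/L as CaCO₃ × 692,655 L = 26,320 g as CaCO₃.
(a) Equivalents of H⁺ required: 26,320 ÷ 50 g/eq = 526.4 eq = 526.4 mol NaHSO₄.
(a) Mass of NaHSO₄: 526.4 × 120.1 = 63,220 g.

(b) Volume: 1400 m³ = 1,400,000 L.
(b) CYA to add: (39 − 19) = 20 mg/L × 1,400,000 L = 28,000 g cyanuric acid.
(b) At 96% purity: 28,000 / 0.96 = 29,170 g product.

(a) 63.2 kg; (b) 29.2 kg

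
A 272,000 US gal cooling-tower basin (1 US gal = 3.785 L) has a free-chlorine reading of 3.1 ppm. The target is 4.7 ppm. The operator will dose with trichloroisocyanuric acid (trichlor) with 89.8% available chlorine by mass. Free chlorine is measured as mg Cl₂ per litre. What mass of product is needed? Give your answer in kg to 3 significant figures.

1.83 kg

Volume: 272,000 US gal × 3.785 L/gal = 1,029,520 L.
Chlorine deficit: 4.7 − 3.1 = 1.6 ppm = 1.6 mg/L as Cl₂.
Cl₂ equivalent needed: 1.6 mg/L × 1,029,520 L = 1,647,000 mg = 1647 g.
Product at 89.8% available chlorine: 1647 / 0.898 = 1834 g.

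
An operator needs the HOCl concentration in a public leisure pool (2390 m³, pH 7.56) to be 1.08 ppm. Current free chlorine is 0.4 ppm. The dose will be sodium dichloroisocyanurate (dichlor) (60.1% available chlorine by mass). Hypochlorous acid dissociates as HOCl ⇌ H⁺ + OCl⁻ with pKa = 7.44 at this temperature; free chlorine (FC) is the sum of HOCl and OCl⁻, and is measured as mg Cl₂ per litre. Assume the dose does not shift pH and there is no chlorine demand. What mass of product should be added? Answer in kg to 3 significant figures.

8.37 kg

Volume: 2390 m³ = 2,390,000 L.
[OCl⁻]/[HOCl] = 10^(pH − pKa) = 10^(7.56 − 7.44) = 1.318; fraction as HOCl = 1/(1 + 1.318) = 0.4314.
Free chlorine required for 1.08 ppm HOCl: 1.08 / 0.4314 = 2.504 ppm.
FC to add: 2.504 − 0.4 = 2.104 mg/L as Cl₂.
Cl₂ equivalent: 2.104 mg/L × 2,390,000 L = 5028 g.
Product at 60.1% available Cl: 5028 / 0.601 = 8366 g.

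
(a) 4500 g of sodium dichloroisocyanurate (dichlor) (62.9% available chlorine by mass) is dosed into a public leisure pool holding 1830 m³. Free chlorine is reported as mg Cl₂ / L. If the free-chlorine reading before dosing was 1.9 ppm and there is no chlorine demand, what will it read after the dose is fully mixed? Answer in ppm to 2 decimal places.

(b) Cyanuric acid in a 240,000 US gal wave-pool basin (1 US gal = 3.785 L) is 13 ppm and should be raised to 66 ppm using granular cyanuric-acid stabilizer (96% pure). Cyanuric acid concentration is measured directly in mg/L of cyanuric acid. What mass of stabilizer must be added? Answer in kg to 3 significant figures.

(a) 3.45 ppm; (b) 50.2 kg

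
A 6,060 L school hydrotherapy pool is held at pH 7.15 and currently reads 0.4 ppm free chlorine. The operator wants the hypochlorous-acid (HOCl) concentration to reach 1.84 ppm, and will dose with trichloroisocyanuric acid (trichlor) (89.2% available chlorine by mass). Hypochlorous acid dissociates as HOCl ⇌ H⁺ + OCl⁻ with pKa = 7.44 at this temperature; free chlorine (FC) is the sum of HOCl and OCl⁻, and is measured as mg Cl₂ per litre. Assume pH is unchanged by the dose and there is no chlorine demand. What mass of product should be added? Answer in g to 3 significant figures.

[OCl⁻]/[HOCl] = 10^(pH − pKa) = 10^(7.15 − 7.44) = 0.5129; fraction as HOCl = 1/(1 + 0.5129) = 0.661.
Free chlorine required for 1.84 ppm HOCl: 1.84 / 0.661 = 2.784 ppm.
FC to add: 2.784 − 0.4 = 2.384 mg/L as Cl₂.
Cl₂ equivalent: 2.384 mg/L × 6,060 L = 14.45 g.
Product at 89.2% available Cl: 14.45 / 0.892 = 16.19 g.

16.2 g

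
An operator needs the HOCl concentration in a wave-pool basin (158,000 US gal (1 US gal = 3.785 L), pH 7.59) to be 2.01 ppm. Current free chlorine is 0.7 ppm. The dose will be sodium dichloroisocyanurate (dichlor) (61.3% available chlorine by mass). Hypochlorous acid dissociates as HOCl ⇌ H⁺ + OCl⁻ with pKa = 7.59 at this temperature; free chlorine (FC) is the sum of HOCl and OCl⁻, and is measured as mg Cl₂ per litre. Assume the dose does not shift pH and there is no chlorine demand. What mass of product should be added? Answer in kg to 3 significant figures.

3.24 kg

Volume: 158,000 US gal × 3.785 L/gal = 598,030 L.
[OCl⁻]/[HOCl] = 10^(pH − pKa) = 10^(7.59 − 7.59) = 1; fraction as HOCl = 1/(1 + 1) = 0.5.
Free chlorine required for 2.01 ppm HOCl: 2.01 / 0.5 = 4.02 ppm.
FC to add: 4.02 − 0.7 = 3.32 mg/L as Cl₂.
Cl₂ equivalent: 3.32 mg/L × 598,030 L = 1985 g.
Product at 61.3% available Cl: 1985 / 0.613 = 3239 g.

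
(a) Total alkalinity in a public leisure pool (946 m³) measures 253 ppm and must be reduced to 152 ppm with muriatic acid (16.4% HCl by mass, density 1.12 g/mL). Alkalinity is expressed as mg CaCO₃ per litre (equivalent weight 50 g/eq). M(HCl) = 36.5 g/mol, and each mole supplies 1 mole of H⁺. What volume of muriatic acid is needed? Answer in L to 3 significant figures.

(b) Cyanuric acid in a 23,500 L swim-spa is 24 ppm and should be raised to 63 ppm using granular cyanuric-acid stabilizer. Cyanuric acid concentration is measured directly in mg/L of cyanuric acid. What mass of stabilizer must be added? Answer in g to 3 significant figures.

(a) Volume: 946 m³ = 946,000 L.
(a) Alkalinity to neutralize: (253 − 152) = 101 mg/L as CaCO₃ × 946,000 L = 95,550 g as CaCO₃.
(a) Equivalents of H⁺ required: 95,550 ÷ 50 g/eq = 1911 eq = 1911 mol HCl.
(a) Mass of HCl: 1911 × 36.5 = 69,750 g.
(a) Mass of 16.4% solution: 69,750 / 0.164 = 425,300 g.
(a) Volume: 425,300 g ÷ 1.12 g/mL = 379,700 mL.

(b) CYA to add: (63 − 24) = 39 mg/L × 23,500 L = 916.5 g cyanuric acid.

(a) 380 L; (b) 916 g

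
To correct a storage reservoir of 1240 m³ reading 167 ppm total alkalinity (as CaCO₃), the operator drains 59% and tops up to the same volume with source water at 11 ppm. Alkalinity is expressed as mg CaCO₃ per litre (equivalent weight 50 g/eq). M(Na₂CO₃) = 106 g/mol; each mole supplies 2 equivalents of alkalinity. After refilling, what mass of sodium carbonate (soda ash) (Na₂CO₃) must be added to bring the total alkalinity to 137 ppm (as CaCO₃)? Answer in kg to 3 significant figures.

Volume: 1240 m³ = 1,240,000 L.
After draining 59% and refilling: 167 × 0.41 + 11 × 0.59 = 74.96 ppm.
Deficit to target: 137 − 74.96 = 62.04 mg/L.
As CaCO₃: 62.04 mg/L × 1,240,000 L = 76,930 g; ÷ 50 g/eq ÷ 2 = 769.3 mol Na₂CO₃.
Mass: 769.3 × 106 = 81,550 g.

81.5 kg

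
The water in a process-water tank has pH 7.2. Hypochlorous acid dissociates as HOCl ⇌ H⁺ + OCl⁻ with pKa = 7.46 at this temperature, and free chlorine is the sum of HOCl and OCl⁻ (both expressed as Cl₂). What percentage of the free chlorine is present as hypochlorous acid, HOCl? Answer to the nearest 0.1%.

[OCl⁻]/[HOCl] = 10^(pH − pKa) = 10^(7.2 − 7.46) = 10^-0.26 = 0.5495.
Fraction as HOCl = 1 / (1 + 0.5495) = 0.6454.

64.5%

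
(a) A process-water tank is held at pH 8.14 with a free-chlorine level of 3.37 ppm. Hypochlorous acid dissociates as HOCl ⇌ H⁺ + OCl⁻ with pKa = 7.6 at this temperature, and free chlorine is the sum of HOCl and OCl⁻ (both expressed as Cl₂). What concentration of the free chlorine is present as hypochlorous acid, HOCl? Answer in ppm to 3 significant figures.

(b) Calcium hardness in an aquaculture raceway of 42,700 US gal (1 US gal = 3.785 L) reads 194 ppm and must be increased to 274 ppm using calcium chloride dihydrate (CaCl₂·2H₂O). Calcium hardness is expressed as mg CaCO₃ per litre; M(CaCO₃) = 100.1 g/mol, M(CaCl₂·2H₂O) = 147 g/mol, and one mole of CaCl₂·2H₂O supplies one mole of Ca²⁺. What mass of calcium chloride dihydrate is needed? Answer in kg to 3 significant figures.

(a) 0.754 ppm; (b) 19.0 kg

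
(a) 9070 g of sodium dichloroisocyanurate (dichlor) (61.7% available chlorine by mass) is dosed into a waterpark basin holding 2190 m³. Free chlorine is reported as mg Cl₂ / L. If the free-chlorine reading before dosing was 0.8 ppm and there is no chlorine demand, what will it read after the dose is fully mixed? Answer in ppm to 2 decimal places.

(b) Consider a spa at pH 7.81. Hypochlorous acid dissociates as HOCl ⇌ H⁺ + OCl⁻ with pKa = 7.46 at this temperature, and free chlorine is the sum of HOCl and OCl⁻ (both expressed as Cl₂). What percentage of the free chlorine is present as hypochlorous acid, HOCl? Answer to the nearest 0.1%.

(a) 3.36 ppm; (b) 30.9%

(a) Volume: 2190 m³ = 2,190,000 L.
(a) Available chlorine delivered: 9070 g × 0.617 = 5596 g as Cl₂.
(a) Concentration rise: 5596 g / 2,190,000 L = 2.555 mg/L = 2.56 ppm.
(a) Final FC: 0.8 + 2.56 = 3.36 ppm.

(b) [OCl⁻]/[HOCl] = 10^(pH − pKa) = 10^(7.81 − 7.46) = 10^0.35 = 2.239.
(b) Fraction as HOCl = 1 / (1 + 2.239) = 0.3088.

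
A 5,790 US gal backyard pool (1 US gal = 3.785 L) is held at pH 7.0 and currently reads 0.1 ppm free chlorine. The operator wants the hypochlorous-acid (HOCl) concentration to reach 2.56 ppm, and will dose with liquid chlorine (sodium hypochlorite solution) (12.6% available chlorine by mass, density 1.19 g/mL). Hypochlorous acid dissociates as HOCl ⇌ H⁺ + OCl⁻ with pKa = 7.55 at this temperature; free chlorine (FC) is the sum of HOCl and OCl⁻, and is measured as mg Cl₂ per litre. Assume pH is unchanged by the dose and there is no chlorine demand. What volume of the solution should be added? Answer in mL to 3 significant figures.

465 mL

Volume: 5,790 US gal × 3.785 L/gal = 21,915 L.
[OCl⁻]/[HOCl] = 10^(pH − pKa) = 10^(7.0 − 7.55) = 0.2818; fraction as HOCl = 1/(1 + 0.2818) = 0.7801.
Free chlorine required for 2.56 ppm HOCl: 2.56 / 0.7801 = 3.282 ppm.
FC to add: 3.282 − 0.1 = 3.182 mg/L as Cl₂.
Cl₂ equivalent: 3.182 mg/L × 21,915 L = 69.72 g.
Product at 12.6% available Cl: 69.72 / 0.126 = 553.4 g.
Volume: 553.4 g ÷ 1.19 g/mL = 465 mL.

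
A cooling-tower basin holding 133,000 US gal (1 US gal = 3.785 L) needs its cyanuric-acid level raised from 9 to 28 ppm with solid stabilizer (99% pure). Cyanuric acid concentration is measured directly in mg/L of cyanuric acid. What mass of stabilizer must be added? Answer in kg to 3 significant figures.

9.66 kg

Volume: 133,000 US gal × 3.785 L/gal = 503,405 L.
CYA to add: (28 − 9) = 19 mg/L × 503,405 L = 9565 g cyanuric acid.
At 99% purity: 9565 / 0.99 = 9661 g product.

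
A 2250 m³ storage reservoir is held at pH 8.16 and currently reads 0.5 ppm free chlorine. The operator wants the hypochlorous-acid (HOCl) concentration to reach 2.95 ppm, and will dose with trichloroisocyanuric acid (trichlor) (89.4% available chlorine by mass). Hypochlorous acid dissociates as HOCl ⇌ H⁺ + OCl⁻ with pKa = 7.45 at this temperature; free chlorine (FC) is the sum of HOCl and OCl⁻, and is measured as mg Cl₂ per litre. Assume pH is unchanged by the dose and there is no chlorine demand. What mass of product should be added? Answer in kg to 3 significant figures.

Volume: 2250 m³ = 2,250,000 L.
[OCl⁻]/[HOCl] = 10^(pH − pKa) = 10^(8.16 − 7.45) = 5.129; fraction as HOCl = 1/(1 + 5.129) = 0.1632.
Free chlorine required for 2.95 ppm HOCl: 2.95 / 0.1632 = 18.08 ppm.
FC to add: 18.08 − 0.5 = 17.58 mg/L as Cl₂.
Cl₂ equivalent: 17.58 mg/L × 2,250,000 L = 39,550 g.
Product at 89.4% available Cl: 39,550 / 0.894 = 44,240 g.

44.2 kg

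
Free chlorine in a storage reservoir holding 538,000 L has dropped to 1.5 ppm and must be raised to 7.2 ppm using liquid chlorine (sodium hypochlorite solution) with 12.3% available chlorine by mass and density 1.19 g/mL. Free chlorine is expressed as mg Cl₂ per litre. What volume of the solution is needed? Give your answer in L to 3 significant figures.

Chlorine deficit: 7.2 − 1.5 = 5.7 ppm = 5.7 mg/L as Cl₂.
Cl₂ equivalent needed: 5.7 mg/L × 538,000 L = 3,067,000 mg = 3067 g.
Product at 12.3% available chlorine: 3067 / 0.123 = 24,930 g.
Volume at density 1.19 g/mL: 24,930 g ÷ 1.19 g/mL = 20,950 mL.

21.0 L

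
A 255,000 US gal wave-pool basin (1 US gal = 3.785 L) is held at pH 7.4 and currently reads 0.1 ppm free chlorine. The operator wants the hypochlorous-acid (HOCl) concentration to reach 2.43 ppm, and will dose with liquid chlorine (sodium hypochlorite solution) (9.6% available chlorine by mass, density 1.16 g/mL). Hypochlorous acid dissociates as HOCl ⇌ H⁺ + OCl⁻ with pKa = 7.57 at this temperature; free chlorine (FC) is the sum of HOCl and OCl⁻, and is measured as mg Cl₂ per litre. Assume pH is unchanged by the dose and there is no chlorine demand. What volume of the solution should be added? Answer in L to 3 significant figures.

Volume: 255,000 US gal × 3.785 L/gal = 965,175 L.
[OCl⁻]/[HOCl] = 10^(pH − pKa) = 10^(7.4 − 7.57) = 0.6761; fraction as HOCl = 1/(1 + 0.6761) = 0.5966.
Free chlorine required for 2.43 ppm HOCl: 2.43 / 0.5966 = 4.073 ppm.
FC to add: 4.073 − 0.1 = 3.973 mg/L as Cl₂.
Cl₂ equivalent: 3.973 mg/L × 965,175 L = 3835 g.
Product at 9.6% available Cl: 3835 / 0.096 = 39,940 g.
Volume: 39,940 g ÷ 1.16 g/mL = 34,430 mL.

34.4 L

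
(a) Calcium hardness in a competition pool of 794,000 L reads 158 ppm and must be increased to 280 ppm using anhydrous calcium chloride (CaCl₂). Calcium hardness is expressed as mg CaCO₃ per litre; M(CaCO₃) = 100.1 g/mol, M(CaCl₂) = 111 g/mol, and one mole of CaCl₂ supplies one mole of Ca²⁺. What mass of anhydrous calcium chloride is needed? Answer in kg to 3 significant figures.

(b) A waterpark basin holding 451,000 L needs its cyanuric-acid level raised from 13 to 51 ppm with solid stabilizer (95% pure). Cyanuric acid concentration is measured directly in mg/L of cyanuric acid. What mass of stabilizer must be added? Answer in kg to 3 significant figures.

(a) 107 kg; (b) 18.0 kg

(a) Hardness to add: (280 − 158) = 122 mg/L as CaCO₃ × 794,000 L = 96,870 g as CaCO₃.
(a) Moles of Ca²⁺ (1 mol Ca²⁺ ≡ 1 mol CaCO₃): 96,870 / 100.1 g/mol = 967.7 mol.
(a) Mass of CaCl₂: 967.7 × 111 = 107,400 g.

(b) CYA to add: (51 − 13) = 38 mg/L × 451,000 L = 17,140 g cyanuric acid.
(b) At 95% purity: 17,140 / 0.95 = 18,040 g product.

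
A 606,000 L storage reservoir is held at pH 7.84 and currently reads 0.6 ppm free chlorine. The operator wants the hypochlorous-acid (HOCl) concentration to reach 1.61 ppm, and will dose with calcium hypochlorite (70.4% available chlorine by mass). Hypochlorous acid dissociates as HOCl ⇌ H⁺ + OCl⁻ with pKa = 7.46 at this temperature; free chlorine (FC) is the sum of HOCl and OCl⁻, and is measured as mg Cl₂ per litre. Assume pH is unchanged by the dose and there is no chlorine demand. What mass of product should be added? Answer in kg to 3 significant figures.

[OCl⁻]/[HOCl] = 10^(pH − pKa) = 10^(7.84 − 7.46) = 2.399; fraction as HOCl = 1/(1 + 2.399) = 0.2942.
Free chlorine required for 1.61 ppm HOCl: 1.61 / 0.2942 = 5.472 ppm.
FC to add: 5.472 − 0.6 = 4.872 mg/L as Cl₂.
Cl₂ equivalent: 4.872 mg/L × 606,000 L = 2953 g.
Product at 70.4% available Cl: 2953 / 0.704 = 4194 g.

4.19 kg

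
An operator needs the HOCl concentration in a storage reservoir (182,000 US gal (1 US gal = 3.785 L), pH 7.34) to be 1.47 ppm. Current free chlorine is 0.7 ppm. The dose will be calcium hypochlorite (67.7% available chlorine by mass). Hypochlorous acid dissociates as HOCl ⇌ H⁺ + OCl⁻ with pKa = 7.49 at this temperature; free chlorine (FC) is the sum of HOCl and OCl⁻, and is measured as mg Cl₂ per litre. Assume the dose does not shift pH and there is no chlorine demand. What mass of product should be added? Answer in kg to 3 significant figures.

Volume: 182,000 US gal × 3.785 L/gal = 688,870 L.
[OCl⁻]/[HOCl] = 10^(pH − pKa) = 10^(7.34 − 7.49) = 0.7079; fraction as HOCl = 1/(1 + 0.7079) = 0.5855.
Free chlorine required for 1.47 ppm HOCl: 1.47 / 0.5855 = 2.511 ppm.
FC to add: 2.511 − 0.7 = 1.811 mg/L as Cl₂.
Cl₂ equivalent: 1.811 mg/L × 688,870 L = 1247 g.
Product at 67.7% available Cl: 1247 / 0.677 = 1842 g.

1.84 kg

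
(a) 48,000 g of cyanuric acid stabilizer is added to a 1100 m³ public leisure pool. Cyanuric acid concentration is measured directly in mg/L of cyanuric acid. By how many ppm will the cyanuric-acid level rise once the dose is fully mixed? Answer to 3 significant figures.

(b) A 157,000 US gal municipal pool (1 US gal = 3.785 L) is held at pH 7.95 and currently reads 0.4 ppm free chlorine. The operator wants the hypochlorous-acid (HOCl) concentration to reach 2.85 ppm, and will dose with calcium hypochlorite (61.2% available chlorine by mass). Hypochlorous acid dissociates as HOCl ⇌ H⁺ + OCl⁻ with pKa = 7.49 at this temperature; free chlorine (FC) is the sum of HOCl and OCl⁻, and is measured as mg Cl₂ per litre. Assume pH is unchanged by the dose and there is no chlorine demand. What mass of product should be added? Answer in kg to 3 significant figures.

(a) 43.6 ppm; (b) 10.4 kg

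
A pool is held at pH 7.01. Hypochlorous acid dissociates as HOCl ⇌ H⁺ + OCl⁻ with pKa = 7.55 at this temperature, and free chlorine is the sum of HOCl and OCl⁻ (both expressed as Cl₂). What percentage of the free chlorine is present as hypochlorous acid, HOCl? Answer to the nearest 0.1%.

[OCl⁻]/[HOCl] = 10^(pH − pKa) = 10^(7.01 − 7.55) = 10^-0.54 = 0.2884.
Fraction as HOCl = 1 / (1 + 0.2884) = 0.7762.

77.6%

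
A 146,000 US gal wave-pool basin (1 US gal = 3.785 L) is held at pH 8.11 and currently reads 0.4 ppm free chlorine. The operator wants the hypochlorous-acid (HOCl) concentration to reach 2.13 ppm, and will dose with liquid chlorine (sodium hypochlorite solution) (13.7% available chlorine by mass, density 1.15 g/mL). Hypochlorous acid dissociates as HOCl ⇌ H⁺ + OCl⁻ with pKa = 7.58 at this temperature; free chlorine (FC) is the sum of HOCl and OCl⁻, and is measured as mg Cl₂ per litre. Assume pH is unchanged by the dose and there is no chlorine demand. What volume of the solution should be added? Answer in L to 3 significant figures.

31.4 L

Volume: 146,000 US gal × 3.785 L/gal = 552,610 L.
[OCl⁻]/[HOCl] = 10^(pH − pKa) = 10^(8.11 − 7.58) = 3.388; fraction as HOCl = 1/(1 + 3.388) = 0.2279.
Free chlorine required for 2.13 ppm HOCl: 2.13 / 0.2279 = 9.347 ppm.
FC to add: 9.347 − 0.4 = 8.947 mg/L as Cl₂.
Cl₂ equivalent: 8.947 mg/L × 552,610 L = 4944 g.
Product at 13.7% available Cl: 4944 / 0.137 = 36,090 g.
Volume: 36,090 g ÷ 1.15 g/mL = 31,380 mL.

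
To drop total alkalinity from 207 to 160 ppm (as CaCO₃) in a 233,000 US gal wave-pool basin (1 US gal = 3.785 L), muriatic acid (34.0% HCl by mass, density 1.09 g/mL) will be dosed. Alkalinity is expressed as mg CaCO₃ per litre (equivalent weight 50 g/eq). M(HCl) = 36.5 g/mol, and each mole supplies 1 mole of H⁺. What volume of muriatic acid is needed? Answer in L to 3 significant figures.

81.6 L

Volume: 233,000 US gal × 3.785 L/gal = 881,905 L.
Alkalinity to neutralize: (207 − 160) = 47 mg/L as CaCO₃ × 881,905 L = 41,450 g as CaCO₃.
Equivalents of H⁺ required: 41,450 ÷ 50 g/eq = 829 eq = 829 mol HCl.
Mass of HCl: 829 × 36.5 = 30,260 g.
Mass of 34.0% solution: 30,260 / 0.34 = 88,990 g.
Volume: 88,990 g ÷ 1.09 g/mL = 81,650 mL.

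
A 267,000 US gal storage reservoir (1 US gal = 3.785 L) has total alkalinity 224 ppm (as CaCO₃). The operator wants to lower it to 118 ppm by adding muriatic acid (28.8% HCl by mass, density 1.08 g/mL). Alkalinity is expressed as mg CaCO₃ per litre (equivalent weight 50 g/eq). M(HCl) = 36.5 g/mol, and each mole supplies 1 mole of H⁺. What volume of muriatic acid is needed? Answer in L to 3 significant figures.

Volume: 267,000 US gal × 3.785 L/gal = 1,010,595 L.
Alkalinity to neutralize: (224 − 118) = 106 mg/L as CaCO₃ × 1,010,595 L = 107,100 g as CaCO₃.
Equivalents of H⁺ required: 107,100 ÷ 50 g/eq = 2142 eq = 2142 mol HCl.
Mass of HCl: 2142 × 36.5 = 78,200 g.
Mass of 28.8% solution: 78,200 / 0.288 = 271,500 g.
Volume: 271,500 g ÷ 1.08 g/mL = 251,400 mL.

251 L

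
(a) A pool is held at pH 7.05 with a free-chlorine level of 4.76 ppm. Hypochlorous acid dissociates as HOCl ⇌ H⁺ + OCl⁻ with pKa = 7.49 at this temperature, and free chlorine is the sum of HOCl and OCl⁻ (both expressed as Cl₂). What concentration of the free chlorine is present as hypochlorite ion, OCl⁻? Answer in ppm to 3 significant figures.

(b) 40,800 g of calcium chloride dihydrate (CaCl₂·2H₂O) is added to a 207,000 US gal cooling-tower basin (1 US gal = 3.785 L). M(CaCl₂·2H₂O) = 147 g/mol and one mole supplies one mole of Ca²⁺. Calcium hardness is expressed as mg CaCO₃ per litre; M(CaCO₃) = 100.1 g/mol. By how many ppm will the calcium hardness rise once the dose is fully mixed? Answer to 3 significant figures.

(a) [OCl⁻]/[HOCl] = 10^(pH − pKa) = 10^(7.05 − 7.49) = 10^-0.44 = 0.3631.
(a) Fraction as HOCl = 1 / (1 + 0.3631) = 0.7336.
(a) OCl⁻ = (1 − 0.7336) × 4.76 ppm = 1.268 ppm.

(b) Volume: 207,000 US gal × 3.785 L/gal = 783,495 L.
(b) Moles of Ca²⁺: 40,800 g ÷ 147 g/mol = 277.6 mol.
(b) As CaCO₃: 277.6 mol × 100.1 g/mol = 27,780 g.
(b) Rise: 27,780 g / 783,495 L × 1000 = 35.46 mg/L.

(a) 1.27 ppm; (b) 35.5 ppm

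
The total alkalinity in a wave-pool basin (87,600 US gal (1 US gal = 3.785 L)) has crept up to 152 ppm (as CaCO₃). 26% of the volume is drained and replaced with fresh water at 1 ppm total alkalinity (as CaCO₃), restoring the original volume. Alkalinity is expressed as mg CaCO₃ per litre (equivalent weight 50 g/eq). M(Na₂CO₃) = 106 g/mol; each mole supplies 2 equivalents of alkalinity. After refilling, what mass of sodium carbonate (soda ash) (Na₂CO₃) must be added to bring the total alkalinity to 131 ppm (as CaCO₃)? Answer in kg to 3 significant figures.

Volume: 87,600 US gal × 3.785 L/gal = 331,566 L.
After draining 26% and refilling: 152 × 0.74 + 1 × 0.26 = 112.74 ppm.
Deficit to target: 131 − 112.74 = 18.26 mg/L.
As CaCO₃: 18.26 mg/L × 331,566 L = 6054 g; ÷ 50 g/eq ÷ 2 = 60.54 mol Na₂CO₃.
Mass: 60.54 × 106 = 6418 g.

6.42 kg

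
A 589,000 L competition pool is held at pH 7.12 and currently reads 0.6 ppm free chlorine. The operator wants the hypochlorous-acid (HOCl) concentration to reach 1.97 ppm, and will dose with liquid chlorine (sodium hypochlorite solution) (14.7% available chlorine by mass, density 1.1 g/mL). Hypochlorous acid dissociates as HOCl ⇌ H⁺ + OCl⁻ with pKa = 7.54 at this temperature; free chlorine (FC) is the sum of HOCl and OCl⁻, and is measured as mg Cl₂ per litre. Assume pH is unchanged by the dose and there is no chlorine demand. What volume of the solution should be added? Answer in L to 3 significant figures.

[OCl⁻]/[HOCl] = 10^(pH − pKa) = 10^(7.12 − 7.54) = 0.3802; fraction as HOCl = 1/(1 + 0.3802) = 0.7245.
Free chlorine required for 1.97 ppm HOCl: 1.97 / 0.7245 = 2.719 ppm.
FC to add: 2.719 − 0.6 = 2.119 mg/L as Cl₂.
Cl₂ equivalent: 2.119 mg/L × 589,000 L = 1248 g.
Product at 14.7% available Cl: 1248 / 0.147 = 8490 g.
Volume: 8490 g ÷ 1.1 g/mL = 7718 mL.

7.72 L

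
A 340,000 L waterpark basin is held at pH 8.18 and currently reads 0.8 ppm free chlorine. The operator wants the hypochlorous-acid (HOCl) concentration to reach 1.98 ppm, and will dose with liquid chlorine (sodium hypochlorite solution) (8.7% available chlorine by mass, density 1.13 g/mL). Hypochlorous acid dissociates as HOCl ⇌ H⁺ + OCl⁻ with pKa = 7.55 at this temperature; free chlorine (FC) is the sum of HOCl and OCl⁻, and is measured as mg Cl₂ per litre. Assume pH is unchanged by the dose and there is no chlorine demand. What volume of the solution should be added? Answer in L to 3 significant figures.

33.3 L

[OCl⁻]/[HOCl] = 10^(pH − pKa) = 10^(8.18 − 7.55) = 4.266; fraction as HOCl = 1/(1 + 4.266) = 0.1899.
Free chlorine required for 1.98 ppm HOCl: 1.98 / 0.1899 = 10.43 ppm.
FC to add: 10.43 − 0.8 = 9.626 mg/L as Cl₂.
Cl₂ equivalent: 9.626 mg/L × 340,000 L = 3273 g.
Product at 8.7% available Cl: 3273 / 0.087 = 37,620 g.
Volume: 37,620 g ÷ 1.13 g/mL = 33,290 mL.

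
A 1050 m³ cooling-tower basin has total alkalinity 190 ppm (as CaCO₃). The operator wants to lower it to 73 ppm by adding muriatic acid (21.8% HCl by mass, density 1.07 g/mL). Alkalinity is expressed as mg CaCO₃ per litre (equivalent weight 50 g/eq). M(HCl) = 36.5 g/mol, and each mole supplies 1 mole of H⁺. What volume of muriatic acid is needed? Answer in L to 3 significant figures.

384 L

Volume: 1050 m³ = 1,050,000 L.
Alkalinity to neutralize: (190 − 73) = 117 mg/L as CaCO₃ × 1,050,000 L = 122,800 g as CaCO₃.
Equivalents of H⁺ required: 122,800 ÷ 50 g/eq = 2457 eq = 2457 mol HCl.
Mass of HCl: 2457 × 36.5 = 89,680 g.
Mass of 21.8% solution: 89,680 / 0.218 = 411,400 g.
Volume: 411,400 g ÷ 1.07 g/mL = 384,500 mL.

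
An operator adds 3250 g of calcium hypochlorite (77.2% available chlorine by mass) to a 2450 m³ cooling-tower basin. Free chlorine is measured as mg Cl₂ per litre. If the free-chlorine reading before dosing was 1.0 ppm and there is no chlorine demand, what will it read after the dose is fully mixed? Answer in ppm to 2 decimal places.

Volume: 2450 m³ = 2,450,000 L.
Available chlorine delivered: 3250 g × 0.772 = 2509 g as Cl₂.
Concentration rise: 2509 g / 2,450,000 L = 1.024 mg/L = 1.02 ppm.
Final FC: 1.0 + 1.02 = 2.02 ppm.

2.02 ppm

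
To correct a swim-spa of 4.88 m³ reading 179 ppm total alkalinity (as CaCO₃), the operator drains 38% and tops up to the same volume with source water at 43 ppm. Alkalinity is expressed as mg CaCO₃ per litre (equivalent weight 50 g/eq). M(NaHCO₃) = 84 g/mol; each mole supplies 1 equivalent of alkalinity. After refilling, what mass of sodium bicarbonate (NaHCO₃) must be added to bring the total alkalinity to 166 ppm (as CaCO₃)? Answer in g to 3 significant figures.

Volume: 4.88 m³ = 4,880 L.
After draining 38% and refilling: 179 × 0.62 + 43 × 0.38 = 127.32 ppm.
Deficit to target: 166 − 127.32 = 38.68 mg/L.
As CaCO₃: 38.68 mg/L × 4,880 L = 188.8 g; ÷ 50 g/eq ÷ 1 = 3.775 mol NaHCO₃.
Mass: 3.775 × 84 = 317.1 g.

317 g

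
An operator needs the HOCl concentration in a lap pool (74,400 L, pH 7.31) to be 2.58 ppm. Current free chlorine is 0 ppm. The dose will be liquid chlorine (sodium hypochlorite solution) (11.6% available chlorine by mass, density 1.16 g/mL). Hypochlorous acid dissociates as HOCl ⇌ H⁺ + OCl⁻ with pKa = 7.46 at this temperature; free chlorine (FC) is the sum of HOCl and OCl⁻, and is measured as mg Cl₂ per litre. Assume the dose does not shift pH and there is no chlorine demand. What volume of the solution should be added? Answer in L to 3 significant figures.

2.44 L

[OCl⁻]/[HOCl] = 10^(pH − pKa) = 10^(7.31 − 7.46) = 0.7079; fraction as HOCl = 1/(1 + 0.7079) = 0.5855.
Free chlorine required for 2.58 ppm HOCl: 2.58 / 0.5855 = 4.407 ppm.
FC to add: 4.407 − 0 = 4.407 mg/L as Cl₂.
Cl₂ equivalent: 4.407 mg/L × 74,400 L = 327.8 g.
Product at 11.6% available Cl: 327.8 / 0.116 = 2826 g.
Volume: 2826 g ÷ 1.16 g/mL = 2436 mL.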